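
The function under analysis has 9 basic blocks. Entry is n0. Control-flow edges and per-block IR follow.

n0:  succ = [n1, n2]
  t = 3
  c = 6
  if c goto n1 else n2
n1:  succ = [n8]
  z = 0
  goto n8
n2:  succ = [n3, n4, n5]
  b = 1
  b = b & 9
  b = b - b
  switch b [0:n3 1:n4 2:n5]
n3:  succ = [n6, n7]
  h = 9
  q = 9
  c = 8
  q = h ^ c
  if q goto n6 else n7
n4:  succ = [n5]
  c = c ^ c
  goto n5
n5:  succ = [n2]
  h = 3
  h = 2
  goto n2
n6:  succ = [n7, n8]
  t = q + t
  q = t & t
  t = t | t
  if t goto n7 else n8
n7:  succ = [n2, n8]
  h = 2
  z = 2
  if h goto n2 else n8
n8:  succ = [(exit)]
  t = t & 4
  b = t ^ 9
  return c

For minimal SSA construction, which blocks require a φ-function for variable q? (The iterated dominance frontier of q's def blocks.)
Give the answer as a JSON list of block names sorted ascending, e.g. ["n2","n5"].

Answer: ["n2", "n7", "n8"]

Derivation:
idom tree: n1←n0 n2←n0 n3←n2 n4←n2 n5←n2 n6←n3 n7←n3 n8←n0
Join-block Dom:
  n2: preds {n0,n5,n7}: {n0} ∩ {n0,n2,n5} ∩ {n0,n2,n3,n7} = {n0}; idom=n0
  n5: preds {n2,n4}: {n0,n2} ∩ {n0,n2,n4} = {n0,n2}; idom=n2
  n7: preds {n3,n6}: {n0,n2,n3} ∩ {n0,n2,n3,n6} = {n0,n2,n3}; idom=n3
  n8: preds {n1,n6,n7}: {n0,n1} ∩ {n0,n2,n3,n6} ∩ {n0,n2,n3,n7} = {n0}; idom=n0

DF walk-up:
  join n2 pred n0: · stop@n0
  join n2 pred n5: n5→n2 stop@n0
  join n2 pred n7: n7→n3→n2 stop@n0
  join n5 pred n2: · stop@n2
  join n5 pred n4: n4 stop@n2
  join n7 pred n3: · stop@n3
  join n7 pred n6: n6 stop@n3
  join n8 pred n1: n1 stop@n0
  join n8 pred n6: n6→n3→n2 stop@n0
  join n8 pred n7: n7→n3→n2 stop@n0
  n0: DF=∅
  n1: DF={n8}
  n2: DF={n2,n8}
  n3: DF={n2,n8}
  n4: DF={n5}
  n5: DF={n2}
  n6: DF={n7,n8}
  n7: DF={n2,n8}
  n8: DF=∅

φ for q: defs {n3,n6}
  DF⁺ = {n2,n7,n8}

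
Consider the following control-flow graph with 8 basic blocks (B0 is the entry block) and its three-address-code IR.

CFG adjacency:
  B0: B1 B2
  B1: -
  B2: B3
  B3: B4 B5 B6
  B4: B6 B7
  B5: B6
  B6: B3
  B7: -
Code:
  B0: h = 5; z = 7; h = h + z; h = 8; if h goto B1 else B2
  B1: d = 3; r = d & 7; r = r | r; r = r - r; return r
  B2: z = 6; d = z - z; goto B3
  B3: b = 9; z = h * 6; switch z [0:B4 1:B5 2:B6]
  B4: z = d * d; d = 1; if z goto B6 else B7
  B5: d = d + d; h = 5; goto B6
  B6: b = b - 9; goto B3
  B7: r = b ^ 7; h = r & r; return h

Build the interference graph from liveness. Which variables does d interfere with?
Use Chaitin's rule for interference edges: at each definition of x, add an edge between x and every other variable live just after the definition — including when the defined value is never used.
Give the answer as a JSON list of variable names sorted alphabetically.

Block summaries:
  B0: def={h,z} ue=∅
  B1: def={d,r} ue=∅
  B2: def={d,z} ue=∅
  B3: def={b,z} ue={h}
  B4: def={d,z} ue={d}
  B5: def={d,h} ue={d}
  B6: def={b} ue={b}
  B7: def={h,r} ue={b}

Live sets:
  live B0: ∅→{h}
  live B1: ∅→∅
  live B2: {h}→{d,h}
  live B3: {d,h}→{b,d,h}
  live B4: {b,d,h}→{b,d,h}
  live B5: {b,d}→{b,d,h}
  live B6: {b,d,h}→{d,h}
  live B7: {b}→∅

Interference:
  b↔{d,h,z}
  d↔{b,h,z}
  h↔{b,d,z}
  r↔∅
  z↔{b,d,h}

N(d) = ["b", "h", "z"]

Answer: ["b", "h", "z"]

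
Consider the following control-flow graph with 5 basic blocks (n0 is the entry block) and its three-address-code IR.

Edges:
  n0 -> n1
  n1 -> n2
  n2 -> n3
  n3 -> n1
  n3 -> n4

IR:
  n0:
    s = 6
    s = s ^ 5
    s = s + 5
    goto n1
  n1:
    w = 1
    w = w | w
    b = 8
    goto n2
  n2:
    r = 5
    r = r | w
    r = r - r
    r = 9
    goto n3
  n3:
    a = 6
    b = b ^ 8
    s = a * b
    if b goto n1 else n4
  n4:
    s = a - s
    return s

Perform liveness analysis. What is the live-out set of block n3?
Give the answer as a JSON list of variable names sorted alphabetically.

Answer: ["a", "s"]

Working:
Block summaries:
  n0: def={s} ue=∅
  n1: def={b,w} ue=∅
  n2: def={r} ue={w}
  n3: def={a,b,s} ue={b}
  n4: def={s} ue={a,s}

Liveness:
  n0 li=∅ lo=∅
  n1 li=∅ lo={b,w}
  n2 li={b,w} lo={b}
  n3 li={b} lo={a,s}
  n4 li={a,s} lo=∅

live-out(n3) = ["a", "s"]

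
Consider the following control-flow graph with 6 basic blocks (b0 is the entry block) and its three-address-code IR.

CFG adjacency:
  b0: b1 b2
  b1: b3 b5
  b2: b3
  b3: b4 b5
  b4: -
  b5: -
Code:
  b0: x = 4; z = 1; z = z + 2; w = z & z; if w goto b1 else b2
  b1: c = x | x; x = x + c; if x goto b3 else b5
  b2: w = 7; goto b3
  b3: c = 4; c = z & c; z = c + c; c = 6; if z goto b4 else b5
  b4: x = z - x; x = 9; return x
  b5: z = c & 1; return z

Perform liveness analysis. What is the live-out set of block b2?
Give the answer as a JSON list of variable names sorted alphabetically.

Block summaries:
  b0: {w,x,z} / ∅
  b1: {c,x} / {x}
  b2: {w} / ∅
  b3: {c,z} / {z}
  b4: {x} / {x,z}
  b5: {z} / {c}

Liveness:
  b0: in=∅ out={x,z}
  b1: in={x,z} out={c,x,z}
  b2: in={x,z} out={x,z}
  b3: in={x,z} out={c,x,z}
  b4: in={x,z} out=∅
  b5: in={c} out=∅

live-out(b2) = ["x", "z"]

Answer: ["x", "z"]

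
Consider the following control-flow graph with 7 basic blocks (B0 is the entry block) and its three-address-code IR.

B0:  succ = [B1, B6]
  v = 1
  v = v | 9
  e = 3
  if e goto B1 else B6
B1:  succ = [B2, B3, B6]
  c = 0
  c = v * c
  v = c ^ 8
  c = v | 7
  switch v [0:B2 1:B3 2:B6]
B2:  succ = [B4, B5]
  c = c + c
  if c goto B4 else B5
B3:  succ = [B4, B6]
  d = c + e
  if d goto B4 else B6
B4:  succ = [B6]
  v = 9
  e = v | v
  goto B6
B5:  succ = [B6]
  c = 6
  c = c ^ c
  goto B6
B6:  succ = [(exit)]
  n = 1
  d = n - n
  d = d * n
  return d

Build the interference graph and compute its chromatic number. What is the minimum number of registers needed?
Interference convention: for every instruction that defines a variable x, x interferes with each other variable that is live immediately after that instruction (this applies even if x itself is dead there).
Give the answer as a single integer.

Block summaries:
  B0: def={e,v} ue=∅
  B1: def={c,v} ue={v}
  B2: def={c} ue={c}
  B3: def={d} ue={c,e}
  B4: def={e,v} ue=∅
  B5: def={c} ue=∅
  B6: def={d,n} ue=∅

Liveness:
  B0: in=∅ out={e,v}
  B1: in={e,v} out={c,e}
  B2: in={c} out=∅
  B3: in={c,e} out=∅
  B4: in=∅ out=∅
  B5: in=∅ out=∅
  B6: in=∅ out=∅

Conflict graph:
  c — {e,v}
  d — {n}
  e — {c,v}
  n — {d}
  v — {c,e}

Chromatic number:
  clique {c,e,v} ⇒ need ≥ 3
  assign c→c0 d→c0 e→c1 n→c1 v→c2 — no edge inside a register ⇒ χ ≤ 3
  χ = 3

Answer: 3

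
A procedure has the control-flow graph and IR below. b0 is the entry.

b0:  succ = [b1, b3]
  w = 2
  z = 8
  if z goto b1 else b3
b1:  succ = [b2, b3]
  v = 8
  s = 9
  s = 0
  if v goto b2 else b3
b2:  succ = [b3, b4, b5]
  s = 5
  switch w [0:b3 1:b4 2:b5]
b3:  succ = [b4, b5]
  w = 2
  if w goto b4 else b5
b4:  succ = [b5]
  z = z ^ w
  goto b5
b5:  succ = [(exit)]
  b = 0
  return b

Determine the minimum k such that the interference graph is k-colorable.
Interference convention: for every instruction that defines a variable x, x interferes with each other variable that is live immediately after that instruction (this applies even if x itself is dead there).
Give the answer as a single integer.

Answer: 4

Analysis:
Per-block:
  b0: def={w,z} ue=∅
  b1: def={s,v} ue=∅
  b2: def={s} ue={w}
  b3: def={w} ue=∅
  b4: def={z} ue={w,z}
  b5: def={b} ue=∅

Liveness:
  b0 li=∅ lo={w,z}
  b1 li={w,z} lo={w,z}
  b2 li={w,z} lo={w,z}
  b3 li={z} lo={w,z}
  b4 li={w,z} lo=∅
  b5 li=∅ lo=∅

Conflict graph:
  b — ∅
  s — {v,w,z}
  v — {s,w,z}
  w — {s,v,z}
  z — {s,v,w}

Registers:
  {s,v,w,z} pairwise interfere (4-clique) ⇒ χ ≥ 4
  4-colouring: r0={b,s}  r1={v}  r2={w}  r3={z}
  χ = 4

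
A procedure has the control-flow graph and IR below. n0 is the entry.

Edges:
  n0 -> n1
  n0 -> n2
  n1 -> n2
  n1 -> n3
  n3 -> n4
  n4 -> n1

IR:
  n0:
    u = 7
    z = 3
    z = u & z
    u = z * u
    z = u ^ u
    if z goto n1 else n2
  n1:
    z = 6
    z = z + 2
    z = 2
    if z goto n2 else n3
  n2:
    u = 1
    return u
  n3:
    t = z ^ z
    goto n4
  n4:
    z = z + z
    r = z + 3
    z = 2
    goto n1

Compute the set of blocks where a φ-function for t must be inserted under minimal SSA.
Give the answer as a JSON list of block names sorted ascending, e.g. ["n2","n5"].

Answer: ["n1", "n2"]

Working:
idom tree: n1←n0 n2←n0 n3←n1 n4←n3
Dom∩ at merges:
  n1: preds {n0,n4}: {n0} ∩ {n0,n1,n3,n4} = {n0}; idom=n0
  n2: preds {n0,n1}: {n0} ∩ {n0,n1} = {n0}; idom=n0

DF derivation:
  join n1 pred n0: · stop@n0
  join n1 pred n4: n4→n3→n1 stop@n0
  join n2 pred n0: · stop@n0
  join n2 pred n1: n1 stop@n0
  n0 → ∅
  n1 → {n1,n2}
  n2 → ∅
  n3 → {n1}
  n4 → {n1}

φ for t: defs {n3}
  DF⁺ = {n1,n2}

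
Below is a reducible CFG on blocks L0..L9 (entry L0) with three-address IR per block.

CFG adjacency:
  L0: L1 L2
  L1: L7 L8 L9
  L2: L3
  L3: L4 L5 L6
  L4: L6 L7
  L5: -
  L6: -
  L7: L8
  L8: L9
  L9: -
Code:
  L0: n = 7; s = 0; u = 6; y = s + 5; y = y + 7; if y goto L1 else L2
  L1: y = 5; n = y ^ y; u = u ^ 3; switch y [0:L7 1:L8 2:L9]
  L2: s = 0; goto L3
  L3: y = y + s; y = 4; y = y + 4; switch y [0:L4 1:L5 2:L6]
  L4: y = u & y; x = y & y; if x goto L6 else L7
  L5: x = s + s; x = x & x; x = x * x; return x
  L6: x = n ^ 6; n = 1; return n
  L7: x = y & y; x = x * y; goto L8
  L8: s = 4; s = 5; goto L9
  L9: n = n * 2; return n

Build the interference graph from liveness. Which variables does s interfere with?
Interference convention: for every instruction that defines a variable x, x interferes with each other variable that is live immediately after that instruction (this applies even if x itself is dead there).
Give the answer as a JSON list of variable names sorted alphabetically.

Answer: ["n", "u", "y"]

Analysis:
def/use:
  L0 def {n,s,u,y} use ∅
  L1 def {n,u,y} use {u}
  L2 def {s} use ∅
  L3 def {y} use {s,y}
  L4 def {x,y} use {u,y}
  L5 def {x} use {s}
  L6 def {n,x} use {n}
  L7 def {x} use {y}
  L8 def {s} use ∅
  L9 def {n} use {n}

Backward fixpoint:
  L0: in=∅ out={n,u,y}
  L1: in={u} out={n,y}
  L2: in={n,u,y} out={n,s,u,y}
  L3: in={n,s,u,y} out={n,s,u,y}
  L4: in={n,u,y} out={n,y}
  L5: in={s} out=∅
  L6: in={n} out=∅
  L7: in={n,y} out={n}
  L8: in={n} out={n}
  L9: in={n} out=∅

Interfere edges:
  n — {s,u,x,y}
  s — {n,u,y}
  u — {n,s,y}
  x — {n,y}
  y — {n,s,u,x}

N(s) = ["n", "u", "y"]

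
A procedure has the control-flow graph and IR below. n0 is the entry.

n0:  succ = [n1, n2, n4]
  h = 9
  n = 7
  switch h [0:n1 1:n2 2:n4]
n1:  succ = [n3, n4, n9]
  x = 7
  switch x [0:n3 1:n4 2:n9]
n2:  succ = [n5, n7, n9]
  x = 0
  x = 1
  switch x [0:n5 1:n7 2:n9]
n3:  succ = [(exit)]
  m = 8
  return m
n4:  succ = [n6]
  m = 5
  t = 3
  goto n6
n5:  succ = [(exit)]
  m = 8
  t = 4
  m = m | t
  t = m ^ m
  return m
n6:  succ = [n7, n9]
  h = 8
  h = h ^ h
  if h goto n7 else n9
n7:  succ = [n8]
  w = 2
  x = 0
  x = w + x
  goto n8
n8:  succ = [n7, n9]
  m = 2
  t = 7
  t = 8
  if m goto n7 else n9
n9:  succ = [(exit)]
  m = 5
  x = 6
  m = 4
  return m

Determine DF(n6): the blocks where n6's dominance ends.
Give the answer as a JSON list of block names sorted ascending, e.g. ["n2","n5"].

idom tree: n1←n0 n2←n0 n3←n1 n4←n0 n5←n2 n6←n4 n7←n0 n8←n7 n9←n0
Dom∩ at merges:
  n4: preds {n0,n1}: {n0} ∩ {n0,n1} = {n0}; idom=n0
  n7: preds {n2,n6,n8}: {n0,n2} ∩ {n0,n4,n6} ∩ {n0,n7,n8} = {n0}; idom=n0
  n9: preds {n1,n2,n6,n8}: {n0,n1} ∩ {n0,n2} ∩ {n0,n4,n6} ∩ {n0,n7,n8} = {n0}; idom=n0

DF derivation:
  n4←n0: walk · to n0
  n4←n1: walk n1 to n0
  n7←n2: walk n2 to n0
  n7←n6: walk n6→n4 to n0
  n7←n8: walk n8→n7 to n0
  n9←n1: walk n1 to n0
  n9←n2: walk n2 to n0
  n9←n6: walk n6→n4 to n0
  n9←n8: walk n8→n7 to n0
  n0 → ∅
  n1 → {n4,n9}
  n2 → {n7,n9}
  n3 → ∅
  n4 → {n7,n9}
  n5 → ∅
  n6 → {n7,n9}
  n7 → {n7,n9}
  n8 → {n7,n9}
  n9 → ∅

DF(n6) = ["n7", "n9"]

Answer: ["n7", "n9"]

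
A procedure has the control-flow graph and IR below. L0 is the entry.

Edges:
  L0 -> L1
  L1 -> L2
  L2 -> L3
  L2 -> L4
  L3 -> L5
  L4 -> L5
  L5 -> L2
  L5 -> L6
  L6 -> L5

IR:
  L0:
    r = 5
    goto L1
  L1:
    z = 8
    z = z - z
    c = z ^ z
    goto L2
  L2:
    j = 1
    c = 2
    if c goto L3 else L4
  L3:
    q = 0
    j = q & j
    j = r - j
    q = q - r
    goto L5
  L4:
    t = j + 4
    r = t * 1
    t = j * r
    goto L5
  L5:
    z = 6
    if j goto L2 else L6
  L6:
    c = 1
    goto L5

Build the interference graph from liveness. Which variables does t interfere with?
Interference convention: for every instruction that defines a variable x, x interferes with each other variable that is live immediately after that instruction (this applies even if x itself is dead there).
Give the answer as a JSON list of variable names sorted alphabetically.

Block summaries:
  L0: {r} / ∅
  L1: {c,z} / ∅
  L2: {c,j} / ∅
  L3: {j,q} / {j,r}
  L4: {r,t} / {j}
  L5: {z} / {j}
  L6: {c} / ∅

Backward fixpoint:
  live L0: ∅→{r}
  live L1: {r}→{r}
  live L2: {r}→{j,r}
  live L3: {j,r}→{j,r}
  live L4: {j}→{j,r}
  live L5: {j,r}→{j,r}
  live L6: {j,r}→{j,r}

Conflict graph:
  c — {j,r}
  j — {c,q,r,t,z}
  q — {j,r}
  r — {c,j,q,t,z}
  t — {j,r}
  z — {j,r}

N(t) = ["j", "r"]

Answer: ["j", "r"]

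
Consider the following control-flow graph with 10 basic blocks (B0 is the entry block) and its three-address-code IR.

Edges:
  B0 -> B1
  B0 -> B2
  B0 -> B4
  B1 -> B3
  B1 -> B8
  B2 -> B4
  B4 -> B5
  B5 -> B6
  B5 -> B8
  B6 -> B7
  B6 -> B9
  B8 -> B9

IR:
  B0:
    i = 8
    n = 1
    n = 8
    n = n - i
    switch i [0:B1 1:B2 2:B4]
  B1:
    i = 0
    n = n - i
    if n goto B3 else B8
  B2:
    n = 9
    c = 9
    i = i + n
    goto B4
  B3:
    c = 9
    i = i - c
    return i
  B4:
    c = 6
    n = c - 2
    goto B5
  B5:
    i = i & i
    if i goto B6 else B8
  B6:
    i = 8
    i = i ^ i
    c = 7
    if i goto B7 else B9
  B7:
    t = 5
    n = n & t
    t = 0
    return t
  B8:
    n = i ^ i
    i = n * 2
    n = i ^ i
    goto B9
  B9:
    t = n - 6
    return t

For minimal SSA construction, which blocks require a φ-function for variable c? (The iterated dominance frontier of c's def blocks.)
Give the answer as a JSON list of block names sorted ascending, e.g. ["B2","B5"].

Answer: ["B4", "B8", "B9"]

Analysis:
idom tree: B1←B0 B2←B0 B3←B1 B4←B0 B5←B4 B6←B5 B7←B6 B8←B0 B9←B0
Join-block Dom:
  B4: preds {B0,B2}: {B0} ∩ {B0,B2} = {B0}; idom=B0
  B8: preds {B1,B5}: {B0,B1} ∩ {B0,B4,B5} = {B0}; idom=B0
  B9: preds {B6,B8}: {B0,B4,B5,B6} ∩ {B0,B8} = {B0}; idom=B0

DF derivation:
  join B4 pred B0: · stop@B0
  join B4 pred B2: B2 stop@B0
  join B8 pred B1: B1 stop@B0
  join B8 pred B5: B5→B4 stop@B0
  join B9 pred B6: B6→B5→B4 stop@B0
  join B9 pred B8: B8 stop@B0
  B0: DF=∅
  B1: DF={B8}
  B2: DF={B4}
  B3: DF=∅
  B4: DF={B8,B9}
  B5: DF={B8,B9}
  B6: DF={B9}
  B7: DF=∅
  B8: DF={B9}
  B9: DF=∅

φ for c: defs {B2,B3,B4,B6}
  DF⁺ = {B4,B8,B9}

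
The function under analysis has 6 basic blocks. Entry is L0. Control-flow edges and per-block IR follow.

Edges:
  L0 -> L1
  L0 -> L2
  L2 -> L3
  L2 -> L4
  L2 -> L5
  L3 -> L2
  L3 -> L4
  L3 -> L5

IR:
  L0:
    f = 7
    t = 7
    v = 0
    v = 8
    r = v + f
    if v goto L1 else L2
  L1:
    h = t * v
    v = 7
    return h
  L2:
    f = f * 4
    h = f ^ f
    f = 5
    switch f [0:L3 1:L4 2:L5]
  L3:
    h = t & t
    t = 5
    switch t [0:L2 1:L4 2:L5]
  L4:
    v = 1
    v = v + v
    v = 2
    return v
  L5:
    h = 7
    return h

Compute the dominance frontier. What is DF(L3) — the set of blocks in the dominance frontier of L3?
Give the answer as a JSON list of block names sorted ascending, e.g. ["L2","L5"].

Answer: ["L2", "L4", "L5"]

Working:
idom tree: L1←L0 L2←L0 L3←L2 L4←L2 L5←L2
Dom∩ at merges:
  L2: preds {L0,L3}: {L0} ∩ {L0,L2,L3} = {L0}; idom=L0
  L4: preds {L2,L3}: {L0,L2} ∩ {L0,L2,L3} = {L0,L2}; idom=L2
  L5: preds {L2,L3}: {L0,L2} ∩ {L0,L2,L3} = {L0,L2}; idom=L2

Frontier:
  L2←L0: walk · to L0
  L2←L3: walk L3→L2 to L0
  L4←L2: walk · to L2
  L4←L3: walk L3 to L2
  L5←L2: walk · to L2
  L5←L3: walk L3 to L2
  L0 → ∅
  L1 → ∅
  L2 → {L2}
  L3 → {L2,L4,L5}
  L4 → ∅
  L5 → ∅

DF(L3) = ["L2", "L4", "L5"]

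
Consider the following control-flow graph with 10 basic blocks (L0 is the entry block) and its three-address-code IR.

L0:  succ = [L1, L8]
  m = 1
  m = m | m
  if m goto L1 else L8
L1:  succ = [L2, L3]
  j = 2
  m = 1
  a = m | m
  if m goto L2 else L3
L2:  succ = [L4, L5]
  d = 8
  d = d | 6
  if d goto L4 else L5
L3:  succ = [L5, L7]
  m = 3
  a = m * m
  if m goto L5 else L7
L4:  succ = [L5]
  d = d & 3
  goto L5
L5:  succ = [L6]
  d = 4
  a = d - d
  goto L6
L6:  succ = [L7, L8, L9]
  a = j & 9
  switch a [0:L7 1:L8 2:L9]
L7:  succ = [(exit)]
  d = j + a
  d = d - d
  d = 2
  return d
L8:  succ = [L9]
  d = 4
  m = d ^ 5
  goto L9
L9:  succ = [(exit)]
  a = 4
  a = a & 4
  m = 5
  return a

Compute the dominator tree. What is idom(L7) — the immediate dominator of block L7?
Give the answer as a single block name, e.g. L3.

idom tree: L1←L0 L2←L1 L3←L1 L4←L2 L5←L1 L6←L5 L7←L1 L8←L0 L9←L0
Dom∩ at merges:
  L5: preds {L2,L3,L4}: {L0,L1,L2} ∩ {L0,L1,L3} ∩ {L0,L1,L2,L4} = {L0,L1}; idom=L1
  L7: preds {L3,L6}: {L0,L1,L3} ∩ {L0,L1,L5,L6} = {L0,L1}; idom=L1
  L8: preds {L0,L6}: {L0} ∩ {L0,L1,L5,L6} = {L0}; idom=L0
  L9: preds {L6,L8}: {L0,L1,L5,L6} ∩ {L0,L8} = {L0}; idom=L0

idom(L7) = L1

Answer: L1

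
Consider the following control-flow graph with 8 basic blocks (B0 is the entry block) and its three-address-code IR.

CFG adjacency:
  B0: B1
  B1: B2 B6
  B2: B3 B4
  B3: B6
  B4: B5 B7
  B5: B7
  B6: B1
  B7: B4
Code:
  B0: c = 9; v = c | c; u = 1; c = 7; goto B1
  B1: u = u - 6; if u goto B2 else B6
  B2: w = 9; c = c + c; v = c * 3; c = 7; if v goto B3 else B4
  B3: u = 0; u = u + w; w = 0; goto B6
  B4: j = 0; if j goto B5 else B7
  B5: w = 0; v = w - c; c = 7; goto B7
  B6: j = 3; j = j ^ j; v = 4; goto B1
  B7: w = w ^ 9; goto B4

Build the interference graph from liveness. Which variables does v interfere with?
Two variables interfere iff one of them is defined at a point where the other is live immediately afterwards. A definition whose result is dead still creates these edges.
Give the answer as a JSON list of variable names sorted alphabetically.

Answer: ["c", "u", "w"]

Analysis:
def/use:
  B0: def={c,u,v} ue=∅
  B1: def={u} ue={u}
  B2: def={c,v,w} ue={c}
  B3: def={u,w} ue={w}
  B4: def={j} ue=∅
  B5: def={c,v,w} ue={c}
  B6: def={j,v} ue=∅
  B7: def={w} ue={w}

Live sets:
  B0 li=∅ lo={c,u}
  B1 li={c,u} lo={c,u}
  B2 li={c} lo={c,w}
  B3 li={c,w} lo={c,u}
  B4 li={c,w} lo={c,w}
  B5 li={c} lo={c,w}
  B6 li={c,u} lo={c,u}
  B7 li={c,w} lo={c,w}

Interference:
  c: {j,u,v,w}
  j: {c,u,w}
  u: {c,j,v,w}
  v: {c,u,w}
  w: {c,j,u,v}

N(v) = ["c", "u", "w"]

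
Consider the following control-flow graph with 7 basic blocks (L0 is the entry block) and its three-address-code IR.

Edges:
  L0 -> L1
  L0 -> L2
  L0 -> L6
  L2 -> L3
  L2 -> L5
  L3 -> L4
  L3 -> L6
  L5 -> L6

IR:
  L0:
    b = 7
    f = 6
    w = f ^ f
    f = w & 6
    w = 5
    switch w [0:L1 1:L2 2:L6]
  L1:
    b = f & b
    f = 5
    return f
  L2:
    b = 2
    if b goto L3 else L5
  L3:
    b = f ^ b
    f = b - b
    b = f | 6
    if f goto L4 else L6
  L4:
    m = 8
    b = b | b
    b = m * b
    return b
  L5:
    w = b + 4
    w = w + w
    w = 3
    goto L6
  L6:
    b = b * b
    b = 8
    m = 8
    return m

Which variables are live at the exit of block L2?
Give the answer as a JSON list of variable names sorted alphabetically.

Block summaries:
  L0: def={b,f,w} ue=∅
  L1: def={b,f} ue={b,f}
  L2: def={b} ue=∅
  L3: def={b,f} ue={b,f}
  L4: def={b,m} ue={b}
  L5: def={w} ue={b}
  L6: def={b,m} ue={b}

Live sets:
  L0 li=∅ lo={b,f}
  L1 li={b,f} lo=∅
  L2 li={f} lo={b,f}
  L3 li={b,f} lo={b}
  L4 li={b} lo=∅
  L5 li={b} lo={b}
  L6 li={b} lo=∅

live-out(L2) = ["b", "f"]

Answer: ["b", "f"]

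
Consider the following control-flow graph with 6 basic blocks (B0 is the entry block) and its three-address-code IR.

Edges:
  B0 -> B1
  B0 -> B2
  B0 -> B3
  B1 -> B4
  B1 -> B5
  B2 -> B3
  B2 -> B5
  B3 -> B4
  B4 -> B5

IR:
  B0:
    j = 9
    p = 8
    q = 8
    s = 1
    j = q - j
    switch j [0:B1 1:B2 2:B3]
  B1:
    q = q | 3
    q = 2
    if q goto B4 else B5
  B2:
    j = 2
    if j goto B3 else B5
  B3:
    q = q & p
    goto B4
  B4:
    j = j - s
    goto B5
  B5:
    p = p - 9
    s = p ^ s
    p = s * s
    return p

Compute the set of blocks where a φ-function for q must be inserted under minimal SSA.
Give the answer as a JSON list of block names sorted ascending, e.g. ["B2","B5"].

idom tree: B1←B0 B2←B0 B3←B0 B4←B0 B5←B0
Dom∩ at merges:
  B3: preds {B0,B2}: {B0} ∩ {B0,B2} = {B0}; idom=B0
  B4: preds {B1,B3}: {B0,B1} ∩ {B0,B3} = {B0}; idom=B0
  B5: preds {B1,B2,B4}: {B0,B1} ∩ {B0,B2} ∩ {B0,B4} = {B0}; idom=B0

Frontier:
  join B3 pred B0: · stop@B0
  join B3 pred B2: B2 stop@B0
  join B4 pred B1: B1 stop@B0
  join B4 pred B3: B3 stop@B0
  join B5 pred B1: B1 stop@B0
  join B5 pred B2: B2 stop@B0
  join B5 pred B4: B4 stop@B0
  DF(B0)=∅
  DF(B1)={B4,B5}
  DF(B2)={B3,B5}
  DF(B3)={B4}
  DF(B4)={B5}
  DF(B5)=∅

φ for q: defs {B0,B1,B3}
  DF⁺ = {B4,B5}

Answer: ["B4", "B5"]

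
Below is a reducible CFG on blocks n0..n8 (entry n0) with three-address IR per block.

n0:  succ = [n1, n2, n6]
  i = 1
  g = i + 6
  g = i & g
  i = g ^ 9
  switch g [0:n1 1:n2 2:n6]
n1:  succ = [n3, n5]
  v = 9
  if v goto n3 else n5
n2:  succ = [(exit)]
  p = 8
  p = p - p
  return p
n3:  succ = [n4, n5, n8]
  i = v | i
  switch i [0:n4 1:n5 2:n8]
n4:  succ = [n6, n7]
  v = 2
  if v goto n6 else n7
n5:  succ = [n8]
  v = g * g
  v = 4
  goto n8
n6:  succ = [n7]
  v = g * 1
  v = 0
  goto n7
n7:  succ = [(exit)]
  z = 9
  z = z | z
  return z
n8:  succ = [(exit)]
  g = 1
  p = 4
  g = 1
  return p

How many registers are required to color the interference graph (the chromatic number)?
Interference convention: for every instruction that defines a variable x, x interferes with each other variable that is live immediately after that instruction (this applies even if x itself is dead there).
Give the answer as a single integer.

def/use:
  n0 def {g,i} use ∅
  n1 def {v} use ∅
  n2 def {p} use ∅
  n3 def {i} use {i,v}
  n4 def {v} use ∅
  n5 def {v} use {g}
  n6 def {v} use {g}
  n7 def {z} use ∅
  n8 def {g,p} use ∅

Live sets:
  n0 li=∅ lo={g,i}
  n1 li={g,i} lo={g,i,v}
  n2 li=∅ lo=∅
  n3 li={g,i,v} lo={g}
  n4 li={g} lo={g}
  n5 li={g} lo=∅
  n6 li={g} lo=∅
  n7 li=∅ lo=∅
  n8 li=∅ lo=∅

Conflict graph:
  g↔{i,p,v}
  i↔{g,v}
  p↔{g}
  v↔{g,i}
  z↔∅

Chromatic number:
  clique {g,i,v} ⇒ need ≥ 3
  assign g→c0 i→c1 p→c1 v→c2 z→c0 — no edge inside a register ⇒ χ ≤ 3
  χ = 3

Answer: 3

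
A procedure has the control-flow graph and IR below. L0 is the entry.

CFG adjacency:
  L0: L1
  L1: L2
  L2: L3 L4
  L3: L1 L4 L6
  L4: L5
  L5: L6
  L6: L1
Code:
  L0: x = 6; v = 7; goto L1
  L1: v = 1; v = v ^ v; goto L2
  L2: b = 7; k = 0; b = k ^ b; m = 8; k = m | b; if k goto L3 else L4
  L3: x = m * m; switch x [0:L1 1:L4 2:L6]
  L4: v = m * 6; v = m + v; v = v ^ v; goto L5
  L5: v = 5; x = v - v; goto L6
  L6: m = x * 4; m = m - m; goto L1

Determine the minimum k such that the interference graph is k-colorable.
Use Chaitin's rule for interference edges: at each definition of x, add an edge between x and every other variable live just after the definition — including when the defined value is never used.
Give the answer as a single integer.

Answer: 3

Working:
def/use:
  L0: def={v,x} ue=∅
  L1: def={v} ue=∅
  L2: def={b,k,m} ue=∅
  L3: def={x} ue={m}
  L4: def={v} ue={m}
  L5: def={v,x} ue=∅
  L6: def={m} ue={x}

Liveness:
  L0 li=∅ lo=∅
  L1 li=∅ lo=∅
  L2 li=∅ lo={m}
  L3 li={m} lo={m,x}
  L4 li={m} lo=∅
  L5 li=∅ lo={x}
  L6 li={x} lo=∅

Conflict graph:
  b — {k,m}
  k — {b,m}
  m — {b,k,v,x}
  v — {m}
  x — {m}

Colouring:
  lower bound: {b,k,m} mutually conflict ⇒ χ ≥ 3
  assign b→r1 k→r2 m→r0 v→r1 x→r1 — no edge inside a register ⇒ χ ≤ 3
  χ = 3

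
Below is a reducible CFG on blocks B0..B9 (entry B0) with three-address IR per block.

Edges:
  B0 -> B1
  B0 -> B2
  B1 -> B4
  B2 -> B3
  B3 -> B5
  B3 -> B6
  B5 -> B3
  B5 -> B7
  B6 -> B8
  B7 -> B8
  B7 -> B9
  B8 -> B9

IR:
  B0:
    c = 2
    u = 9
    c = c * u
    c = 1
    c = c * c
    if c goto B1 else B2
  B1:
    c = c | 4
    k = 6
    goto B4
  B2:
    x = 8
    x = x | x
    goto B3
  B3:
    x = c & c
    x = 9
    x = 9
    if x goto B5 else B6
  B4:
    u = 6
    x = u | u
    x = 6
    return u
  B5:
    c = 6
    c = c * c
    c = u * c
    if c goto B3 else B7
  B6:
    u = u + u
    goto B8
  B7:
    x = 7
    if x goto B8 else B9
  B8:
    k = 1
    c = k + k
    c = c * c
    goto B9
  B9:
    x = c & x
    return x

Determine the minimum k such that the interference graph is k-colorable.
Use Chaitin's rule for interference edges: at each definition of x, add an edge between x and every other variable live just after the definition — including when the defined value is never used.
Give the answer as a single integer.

Answer: 3

Derivation:
Per-block:
  B0: {c,u} / ∅
  B1: {c,k} / {c}
  B2: {x} / ∅
  B3: {x} / {c}
  B4: {u,x} / ∅
  B5: {c} / {u}
  B6: {u} / {u}
  B7: {x} / ∅
  B8: {c,k} / ∅
  B9: {x} / {c,x}

Backward fixpoint:
  B0: in=∅ out={c,u}
  B1: in={c} out=∅
  B2: in={c,u} out={c,u}
  B3: in={c,u} out={u,x}
  B4: in=∅ out=∅
  B5: in={u} out={c,u}
  B6: in={u,x} out={x}
  B7: in={c} out={c,x}
  B8: in={x} out={c,x}
  B9: in={c,x} out=∅

Interference:
  c: {u,x}
  k: {x}
  u: {c,x}
  x: {c,k,u}

Colouring:
  lower bound: {c,u,x} mutually conflict ⇒ χ ≥ 3
  assign c→c1 k→c1 u→c2 x→c0 — no edge inside a register ⇒ χ ≤ 3
  χ = 3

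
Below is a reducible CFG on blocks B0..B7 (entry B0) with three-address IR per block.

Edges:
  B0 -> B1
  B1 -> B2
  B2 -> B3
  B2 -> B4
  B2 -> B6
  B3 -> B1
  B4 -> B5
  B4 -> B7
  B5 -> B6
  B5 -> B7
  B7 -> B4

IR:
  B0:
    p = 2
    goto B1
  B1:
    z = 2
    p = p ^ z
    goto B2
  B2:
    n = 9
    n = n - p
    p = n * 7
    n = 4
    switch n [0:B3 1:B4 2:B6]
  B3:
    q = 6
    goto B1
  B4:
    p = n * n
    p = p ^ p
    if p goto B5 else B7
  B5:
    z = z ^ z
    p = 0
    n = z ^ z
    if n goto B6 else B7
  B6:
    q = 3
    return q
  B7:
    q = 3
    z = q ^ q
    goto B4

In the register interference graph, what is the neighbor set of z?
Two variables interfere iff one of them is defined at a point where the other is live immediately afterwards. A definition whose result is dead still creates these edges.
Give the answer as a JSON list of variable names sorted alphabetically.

Answer: ["n", "p"]

Derivation:
def/use:
  B0: def={p} ue=∅
  B1: def={p,z} ue={p}
  B2: def={n,p} ue={p}
  B3: def={q} ue=∅
  B4: def={p} ue={n}
  B5: def={n,p,z} ue={z}
  B6: def={q} ue=∅
  B7: def={q,z} ue=∅

Live sets:
  B0 li=∅ lo={p}
  B1 li={p} lo={p,z}
  B2 li={p,z} lo={n,p,z}
  B3 li={p} lo={p}
  B4 li={n,z} lo={n,z}
  B5 li={z} lo={n}
  B6 li=∅ lo=∅
  B7 li={n} lo={n,z}

Interfere edges:
  n — {p,q,z}
  p — {n,q,z}
  q — {n,p}
  z — {n,p}

N(z) = ["n", "p"]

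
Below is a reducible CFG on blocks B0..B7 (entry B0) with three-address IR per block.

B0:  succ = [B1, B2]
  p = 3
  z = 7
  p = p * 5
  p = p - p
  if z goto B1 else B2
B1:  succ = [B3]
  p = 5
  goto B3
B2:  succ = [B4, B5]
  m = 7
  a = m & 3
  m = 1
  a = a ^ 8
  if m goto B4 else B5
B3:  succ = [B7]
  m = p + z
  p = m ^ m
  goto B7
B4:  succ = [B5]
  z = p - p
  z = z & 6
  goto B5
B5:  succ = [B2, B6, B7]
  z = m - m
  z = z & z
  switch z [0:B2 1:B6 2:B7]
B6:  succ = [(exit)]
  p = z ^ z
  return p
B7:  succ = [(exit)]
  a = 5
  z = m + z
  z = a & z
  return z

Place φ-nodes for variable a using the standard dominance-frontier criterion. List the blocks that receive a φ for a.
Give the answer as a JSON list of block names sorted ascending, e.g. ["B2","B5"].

Answer: ["B2", "B7"]

Working:
idom tree: B1←B0 B2←B0 B3←B1 B4←B2 B5←B2 B6←B5 B7←B0
Dom at joins:
  B2: preds {B0,B5}: {B0} ∩ {B0,B2,B5} = {B0}; idom=B0
  B5: preds {B2,B4}: {B0,B2} ∩ {B0,B2,B4} = {B0,B2}; idom=B2
  B7: preds {B3,B5}: {B0,B1,B3} ∩ {B0,B2,B5} = {B0}; idom=B0

DF walk-up:
  join B2 pred B0: · stop@B0
  join B2 pred B5: B5→B2 stop@B0
  join B5 pred B2: · stop@B2
  join B5 pred B4: B4 stop@B2
  join B7 pred B3: B3→B1 stop@B0
  join B7 pred B5: B5→B2 stop@B0
  DF(B0)=∅
  DF(B1)={B7}
  DF(B2)={B2,B7}
  DF(B3)={B7}
  DF(B4)={B5}
  DF(B5)={B2,B7}
  DF(B6)=∅
  DF(B7)=∅

φ for a: defs {B2,B7}
  DF⁺ = {B2,B7}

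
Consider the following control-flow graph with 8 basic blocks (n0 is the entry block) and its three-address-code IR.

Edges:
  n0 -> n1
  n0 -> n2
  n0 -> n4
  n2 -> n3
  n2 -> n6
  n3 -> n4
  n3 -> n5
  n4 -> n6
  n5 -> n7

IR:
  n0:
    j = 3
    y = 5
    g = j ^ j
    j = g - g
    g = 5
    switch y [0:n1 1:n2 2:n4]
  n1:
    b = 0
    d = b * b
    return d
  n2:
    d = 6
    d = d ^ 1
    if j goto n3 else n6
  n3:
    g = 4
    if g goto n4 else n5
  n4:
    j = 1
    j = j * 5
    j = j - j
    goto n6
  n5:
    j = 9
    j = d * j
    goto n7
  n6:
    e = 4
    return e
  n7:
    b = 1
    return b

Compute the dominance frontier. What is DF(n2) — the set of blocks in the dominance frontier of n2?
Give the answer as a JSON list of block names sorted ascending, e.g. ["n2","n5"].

Answer: ["n4", "n6"]

Working:
idom tree: n1←n0 n2←n0 n3←n2 n4←n0 n5←n3 n6←n0 n7←n5
Dom at joins:
  n4: preds {n0,n3}: {n0} ∩ {n0,n2,n3} = {n0}; idom=n0
  n6: preds {n2,n4}: {n0,n2} ∩ {n0,n4} = {n0}; idom=n0

Frontier:
  n4←n0: walk · to n0
  n4←n3: walk n3→n2 to n0
  n6←n2: walk n2 to n0
  n6←n4: walk n4 to n0
  DF(n0)=∅
  DF(n1)=∅
  DF(n2)={n4,n6}
  DF(n3)={n4}
  DF(n4)={n6}
  DF(n5)=∅
  DF(n6)=∅
  DF(n7)=∅

DF(n2) = ["n4", "n6"]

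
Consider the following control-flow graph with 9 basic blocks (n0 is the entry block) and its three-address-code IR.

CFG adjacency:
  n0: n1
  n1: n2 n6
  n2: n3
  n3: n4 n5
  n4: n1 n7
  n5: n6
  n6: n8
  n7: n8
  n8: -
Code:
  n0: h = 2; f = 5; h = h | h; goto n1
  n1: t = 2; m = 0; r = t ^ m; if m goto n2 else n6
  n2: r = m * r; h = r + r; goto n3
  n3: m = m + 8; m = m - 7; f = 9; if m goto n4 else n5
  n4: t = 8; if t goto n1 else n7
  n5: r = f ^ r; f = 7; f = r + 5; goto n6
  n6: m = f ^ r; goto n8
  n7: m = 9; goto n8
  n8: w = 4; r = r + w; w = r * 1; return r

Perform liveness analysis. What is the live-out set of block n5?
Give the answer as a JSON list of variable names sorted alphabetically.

def/use:
  n0 def {f,h} use ∅
  n1 def {m,r,t} use ∅
  n2 def {h,r} use {m,r}
  n3 def {f,m} use {m}
  n4 def {t} use ∅
  n5 def {f,r} use {f,r}
  n6 def {m} use {f,r}
  n7 def {m} use ∅
  n8 def {r,w} use {r}

Live sets:
  n0: in=∅ out={f}
  n1: in={f} out={f,m,r}
  n2: in={m,r} out={m,r}
  n3: in={m,r} out={f,r}
  n4: in={f,r} out={f,r}
  n5: in={f,r} out={f,r}
  n6: in={f,r} out={r}
  n7: in={r} out={r}
  n8: in={r} out=∅

live-out(n5) = ["f", "r"]

Answer: ["f", "r"]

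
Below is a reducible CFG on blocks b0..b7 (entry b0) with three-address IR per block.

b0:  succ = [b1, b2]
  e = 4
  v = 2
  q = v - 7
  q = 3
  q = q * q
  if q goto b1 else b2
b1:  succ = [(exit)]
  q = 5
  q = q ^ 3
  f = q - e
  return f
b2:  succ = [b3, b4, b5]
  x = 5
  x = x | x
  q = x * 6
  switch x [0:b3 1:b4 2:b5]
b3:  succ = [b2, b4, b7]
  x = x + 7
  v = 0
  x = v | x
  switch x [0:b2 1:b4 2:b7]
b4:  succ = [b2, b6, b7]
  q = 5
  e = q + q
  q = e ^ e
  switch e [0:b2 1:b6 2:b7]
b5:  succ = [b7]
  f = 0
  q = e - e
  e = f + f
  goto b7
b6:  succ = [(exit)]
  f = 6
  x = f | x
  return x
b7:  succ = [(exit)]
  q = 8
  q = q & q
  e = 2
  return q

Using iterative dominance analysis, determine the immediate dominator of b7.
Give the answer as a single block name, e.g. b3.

idom tree: b1←b0 b2←b0 b3←b2 b4←b2 b5←b2 b6←b4 b7←b2
Join-block Dom:
  b2: preds {b0,b3,b4}: {b0} ∩ {b0,b2,b3} ∩ {b0,b2,b4} = {b0}; idom=b0
  b4: preds {b2,b3}: {b0,b2} ∩ {b0,b2,b3} = {b0,b2}; idom=b2
  b7: preds {b3,b4,b5}: {b0,b2,b3} ∩ {b0,b2,b4} ∩ {b0,b2,b5} = {b0,b2}; idom=b2

idom(b7) = b2

Answer: b2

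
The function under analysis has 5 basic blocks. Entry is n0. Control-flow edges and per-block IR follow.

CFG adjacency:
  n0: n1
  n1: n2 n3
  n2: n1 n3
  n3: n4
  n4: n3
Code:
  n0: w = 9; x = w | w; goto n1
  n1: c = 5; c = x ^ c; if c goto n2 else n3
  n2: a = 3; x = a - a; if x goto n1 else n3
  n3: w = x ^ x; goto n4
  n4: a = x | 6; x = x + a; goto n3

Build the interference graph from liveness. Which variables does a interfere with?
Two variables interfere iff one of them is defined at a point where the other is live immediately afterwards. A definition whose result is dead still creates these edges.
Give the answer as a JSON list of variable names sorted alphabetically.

Answer: ["x"]

Derivation:
def/use:
  n0 def {w,x} use ∅
  n1 def {c} use {x}
  n2 def {a,x} use ∅
  n3 def {w} use {x}
  n4 def {a,x} use {x}

Backward fixpoint:
  n0: in=∅ out={x}
  n1: in={x} out={x}
  n2: in=∅ out={x}
  n3: in={x} out={x}
  n4: in={x} out={x}

Interference:
  a — {x}
  c — {x}
  w — {x}
  x — {a,c,w}

N(a) = ["x"]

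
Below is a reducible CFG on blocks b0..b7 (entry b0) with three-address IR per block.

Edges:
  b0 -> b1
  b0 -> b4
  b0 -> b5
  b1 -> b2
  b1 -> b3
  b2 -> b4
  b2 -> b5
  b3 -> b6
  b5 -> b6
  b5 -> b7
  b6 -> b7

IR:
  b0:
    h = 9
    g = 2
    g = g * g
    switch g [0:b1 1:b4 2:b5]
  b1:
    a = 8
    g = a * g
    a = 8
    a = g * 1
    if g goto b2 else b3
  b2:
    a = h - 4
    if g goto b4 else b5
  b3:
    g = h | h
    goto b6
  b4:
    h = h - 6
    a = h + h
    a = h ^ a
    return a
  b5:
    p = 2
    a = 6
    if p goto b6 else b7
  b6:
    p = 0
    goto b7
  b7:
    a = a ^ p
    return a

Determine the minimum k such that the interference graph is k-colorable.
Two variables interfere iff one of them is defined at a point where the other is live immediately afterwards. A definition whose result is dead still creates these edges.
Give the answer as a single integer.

Block summaries:
  b0: {g,h} / ∅
  b1: {a,g} / {g}
  b2: {a} / {g,h}
  b3: {g} / {h}
  b4: {a,h} / {h}
  b5: {a,p} / ∅
  b6: {p} / ∅
  b7: {a} / {a,p}

Live sets:
  live b0: ∅→{g,h}
  live b1: {g,h}→{a,g,h}
  live b2: {g,h}→{h}
  live b3: {a,h}→{a}
  live b4: {h}→∅
  live b5: ∅→{a,p}
  live b6: {a}→{a,p}
  live b7: {a,p}→∅

Interference:
  a — {g,h,p}
  g — {a,h}
  h — {a,g}
  p — {a}

Chromatic number:
  {a,g,h} pairwise interfere (3-clique) ⇒ χ ≥ 3
  assign a→r0 g→r1 h→r2 p→r1 — no edge inside a register ⇒ χ ≤ 3
  χ = 3

Answer: 3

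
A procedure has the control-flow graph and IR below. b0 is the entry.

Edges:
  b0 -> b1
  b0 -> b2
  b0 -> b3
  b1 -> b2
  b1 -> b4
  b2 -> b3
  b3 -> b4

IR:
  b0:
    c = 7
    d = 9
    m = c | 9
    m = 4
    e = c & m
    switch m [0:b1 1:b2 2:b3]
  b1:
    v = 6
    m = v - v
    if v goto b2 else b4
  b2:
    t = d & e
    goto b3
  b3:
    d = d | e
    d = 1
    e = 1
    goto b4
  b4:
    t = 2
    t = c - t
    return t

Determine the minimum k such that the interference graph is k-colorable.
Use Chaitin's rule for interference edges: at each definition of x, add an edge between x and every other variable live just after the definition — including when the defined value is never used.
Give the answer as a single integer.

Answer: 5

Derivation:
Block summaries:
  b0: def={c,d,e,m} ue=∅
  b1: def={m,v} ue=∅
  b2: def={t} ue={d,e}
  b3: def={d,e} ue={d,e}
  b4: def={t} ue={c}

Live sets:
  b0 li=∅ lo={c,d,e}
  b1 li={c,d,e} lo={c,d,e}
  b2 li={c,d,e} lo={c,d,e}
  b3 li={c,d,e} lo={c}
  b4 li={c} lo=∅

Conflict graph:
  c — {d,e,m,t,v}
  d — {c,e,m,t,v}
  e — {c,d,m,t,v}
  m — {c,d,e,v}
  t — {c,d,e}
  v — {c,d,e,m}

Chromatic number:
  {c,d,e,m,v} pairwise interfere (5-clique) ⇒ χ ≥ 5
  5-colouring: r0={c}  r1={d}  r2={e}  r3={m,t}  r4={v}
  χ = 5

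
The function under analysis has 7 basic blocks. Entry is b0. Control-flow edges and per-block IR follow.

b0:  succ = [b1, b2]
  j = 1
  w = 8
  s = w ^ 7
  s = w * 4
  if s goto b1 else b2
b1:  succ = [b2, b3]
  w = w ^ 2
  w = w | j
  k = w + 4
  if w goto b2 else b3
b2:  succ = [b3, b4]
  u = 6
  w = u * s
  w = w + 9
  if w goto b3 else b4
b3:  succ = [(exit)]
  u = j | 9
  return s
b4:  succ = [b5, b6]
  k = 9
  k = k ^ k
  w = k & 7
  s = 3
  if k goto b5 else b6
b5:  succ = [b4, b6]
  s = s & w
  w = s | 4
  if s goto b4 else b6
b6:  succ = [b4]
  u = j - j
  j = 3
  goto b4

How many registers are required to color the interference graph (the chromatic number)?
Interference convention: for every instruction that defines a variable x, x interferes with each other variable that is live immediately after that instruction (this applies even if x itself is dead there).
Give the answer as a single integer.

Per-block:
  b0: def={j,s,w} ue=∅
  b1: def={k,w} ue={j,w}
  b2: def={u,w} ue={s}
  b3: def={u} ue={j,s}
  b4: def={k,s,w} ue=∅
  b5: def={s,w} ue={s,w}
  b6: def={j,u} ue={j}

Backward fixpoint:
  b0: in=∅ out={j,s,w}
  b1: in={j,s,w} out={j,s}
  b2: in={j,s} out={j,s}
  b3: in={j,s} out=∅
  b4: in={j} out={j,s,w}
  b5: in={j,s,w} out={j}
  b6: in={j} out={j}

Interfere edges:
  j: {k,s,u,w}
  k: {j,s,w}
  s: {j,k,u,w}
  u: {j,s}
  w: {j,k,s}

Chromatic number:
  clique {j,k,s,w} ⇒ need ≥ 4
  4-colouring: R0={j}  R1={s}  R2={k,u}  R3={w}
  χ = 4

Answer: 4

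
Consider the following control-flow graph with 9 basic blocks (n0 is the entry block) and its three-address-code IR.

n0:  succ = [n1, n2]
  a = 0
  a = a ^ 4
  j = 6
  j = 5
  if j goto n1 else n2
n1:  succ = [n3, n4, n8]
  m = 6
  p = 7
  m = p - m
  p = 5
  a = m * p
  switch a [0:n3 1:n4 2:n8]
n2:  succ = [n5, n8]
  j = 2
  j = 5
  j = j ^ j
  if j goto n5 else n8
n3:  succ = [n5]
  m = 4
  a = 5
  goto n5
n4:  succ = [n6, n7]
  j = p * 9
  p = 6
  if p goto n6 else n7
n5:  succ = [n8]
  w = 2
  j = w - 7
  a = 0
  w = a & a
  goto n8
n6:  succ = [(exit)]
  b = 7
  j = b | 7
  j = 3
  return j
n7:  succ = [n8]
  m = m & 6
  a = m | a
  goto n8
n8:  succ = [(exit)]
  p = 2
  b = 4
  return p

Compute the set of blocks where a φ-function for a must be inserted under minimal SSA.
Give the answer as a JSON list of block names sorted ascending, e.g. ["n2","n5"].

Answer: ["n5", "n8"]

Derivation:
idom tree: n1←n0 n2←n0 n3←n1 n4←n1 n5←n0 n6←n4 n7←n4 n8←n0
Dom∩ at merges:
  n5: preds {n2,n3}: {n0,n2} ∩ {n0,n1,n3} = {n0}; idom=n0
  n8: preds {n1,n2,n5,n7}: {n0,n1} ∩ {n0,n2} ∩ {n0,n5} ∩ {n0,n1,n4,n7} = {n0}; idom=n0

DF walk-up:
  n5←n2: walk n2 to n0
  n5←n3: walk n3→n1 to n0
  n8←n1: walk n1 to n0
  n8←n2: walk n2 to n0
  n8←n5: walk n5 to n0
  n8←n7: walk n7→n4→n1 to n0
  n0 → ∅
  n1 → {n5,n8}
  n2 → {n5,n8}
  n3 → {n5}
  n4 → {n8}
  n5 → {n8}
  n6 → ∅
  n7 → {n8}
  n8 → ∅

φ for a: defs {n0,n1,n3,n5,n7}
  DF⁺ = {n5,n8}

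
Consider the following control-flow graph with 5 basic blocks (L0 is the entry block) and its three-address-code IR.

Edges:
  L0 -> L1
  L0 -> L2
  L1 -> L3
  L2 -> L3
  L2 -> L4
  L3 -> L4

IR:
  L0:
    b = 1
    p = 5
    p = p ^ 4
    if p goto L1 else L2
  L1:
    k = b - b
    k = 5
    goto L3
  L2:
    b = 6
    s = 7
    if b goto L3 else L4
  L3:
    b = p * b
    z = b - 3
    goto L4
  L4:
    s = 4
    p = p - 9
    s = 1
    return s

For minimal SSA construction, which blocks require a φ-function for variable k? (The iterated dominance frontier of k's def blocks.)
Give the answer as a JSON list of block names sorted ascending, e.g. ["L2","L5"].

Answer: ["L3", "L4"]

Working:
idom tree: L1←L0 L2←L0 L3←L0 L4←L0
Dom at joins:
  L3: preds {L1,L2}: {L0,L1} ∩ {L0,L2} = {L0}; idom=L0
  L4: preds {L2,L3}: {L0,L2} ∩ {L0,L3} = {L0}; idom=L0

Frontier:
  L3←L1: walk L1 to L0
  L3←L2: walk L2 to L0
  L4←L2: walk L2 to L0
  L4←L3: walk L3 to L0
  DF(L0)=∅
  DF(L1)={L3}
  DF(L2)={L3,L4}
  DF(L3)={L4}
  DF(L4)=∅

φ for k: defs {L1}
  DF⁺ = {L3,L4}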